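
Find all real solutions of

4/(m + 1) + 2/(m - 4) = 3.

m = 0.1371 or m = 4.8629

Multiply both sides by (m + 1)(m - 4):
4(m - 4) + 2(m + 1) = 3(m + 1)(m - 4).
Expand and collect terms: 3m^2 - 15m + 2 = 0.
By the quadratic formula, m = (15 +/- sqrt(201)) / 6, so m ~= 4.8629 or m ~= 0.1371.
Neither value makes a denominator zero (m != -1, m != 4), so both are valid.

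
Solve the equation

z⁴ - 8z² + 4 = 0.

z = -2.7321 or z = -0.7321 or z = 0.7321 or z = 2.7321

Let u = z². The equation becomes u² - 8u + 4 = 0.
By the quadratic formula, u = 2·√(3) + 4 or u = 4 - 2·√(3).
z² = 2·√(3) + 4 gives z = ±(1 + √(3)) ≈ ±2.7321.
z² = 4 - 2·√(3) gives z = ±(-1 + √(3)) ≈ ±0.7321.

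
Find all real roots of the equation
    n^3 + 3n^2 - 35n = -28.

n = -7.8875 or n = 0.8875 or n = 4

Rearrange: n^3 + 3n^2 - 35n + 28 = 0.
Possible rational roots are divisors of 28. Testing n = 4 gives 0, so (n - 4) is a factor.
Divide: n^3 + 3n^2 - 35n + 28 = (n - 4)(n^2 + 7n - 7).
Apply the quadratic formula to n^2 + 7n - 7 = 0: n = (-7 +/- sqrt(77))/2, i.e. n ~= 0.8875 or n ~= -7.8875.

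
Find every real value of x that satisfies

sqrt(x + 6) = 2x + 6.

Square both sides: x + 6 = (2x + 6)^2.
Expand and rearrange: 4x^2 + 23x + 30 = 0.
Solving gives x = -2 or x = -3.75.
Check each candidate in the original equation:
  x = -2: sqrt(4) = 2, while 2x + 6 = 2 — valid.
  x = -3.75: sqrt(2.25) = 1.5, while 2x + 6 = -1.5 — extraneous.

x = -2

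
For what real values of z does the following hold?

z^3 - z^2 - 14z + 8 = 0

z = -3.5616 or z = 0.5616 or z = 4

Possible rational roots are divisors of 8. Testing z = 4 gives 0, so (z - 4) is a factor.
Divide: z^3 - z^2 - 14z + 8 = (z - 4)(z^2 + 3z - 2).
Apply the quadratic formula to z^2 + 3z - 2 = 0: z = (-3 +/- sqrt(17))/2, i.e. z ~= 0.5616 or z ~= -3.5616.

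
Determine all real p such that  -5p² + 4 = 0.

Discriminant: (0)² − 4·(-5)·4 = 80.
Quadratic formula: p = (0 ± √80) / (-10).
So p = -2·√(5)/5 ≈ -0.8944 or p = 2·√(5)/5 ≈ 0.8944.

p = -0.8944 or p = 0.8944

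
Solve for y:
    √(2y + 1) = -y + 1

Square both sides: 2y + 1 = (-y + 1)².
Expand and rearrange: y² - 4y = 0.
Solving gives y = 4 or y = 0.
Check each candidate in the original equation:
  y = 4: √(9) = 3, while -y + 1 = -3 — extraneous.
  y = 0: √(1) = 1, while -y + 1 = 1 — valid.

y = 0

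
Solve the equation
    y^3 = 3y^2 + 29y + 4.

Rearrange: y^3 - 3y^2 - 29y - 4 = 0.
Possible rational roots are divisors of -4. Testing y = -4 gives 0, so (y + 4) is a factor.
Divide: y^3 - 3y^2 - 29y - 4 = (y + 4)(y^2 - 7y - 1).
Apply the quadratic formula to y^2 - 7y - 1 = 0: y = (7 +/- sqrt(53))/2, i.e. y ~= 7.1401 or y ~= -0.1401.

y = -4 or y = -0.1401 or y = 7.1401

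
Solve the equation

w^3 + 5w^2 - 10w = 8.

Rearrange: w^3 + 5w^2 - 10w - 8 = 0.
Possible rational roots are divisors of -8. Testing w = 2 gives 0, so (w - 2) is a factor.
Divide: w^3 + 5w^2 - 10w - 8 = (w - 2)(w^2 + 7w + 4).
Apply the quadratic formula to w^2 + 7w + 4 = 0: w = (-7 +/- sqrt(33))/2, i.e. w ~= -0.6277 or w ~= -6.3723.

w = -6.3723 or w = -0.6277 or w = 2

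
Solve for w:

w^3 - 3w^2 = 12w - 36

w = -3.4641 or w = 3 or w = 3.4641

Rearrange: w^3 - 3w^2 - 12w + 36 = 0.
Possible rational roots are divisors of 36. Testing w = 3 gives 0, so (w - 3) is a factor.
Divide: w^3 - 3w^2 - 12w + 36 = (w - 3)(w^2 - 12).
Apply the quadratic formula to w^2 - 12 = 0: w = (0 +/- sqrt(48))/2, i.e. w ~= 3.4641 or w ~= -3.4641.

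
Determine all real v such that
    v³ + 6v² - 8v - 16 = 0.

v = -6.8284 or v = -1.1716 or v = 2

Possible rational roots are divisors of -16. Testing v = 2 gives 0, so (v - 2) is a factor.
Divide: v³ + 6v² - 8v - 16 = (v - 2)(v² + 8v + 8).
Apply the quadratic formula to v² + 8v + 8 = 0: v = (-8 ± √32)/2, i.e. v ≈ -1.1716 or v ≈ -6.8284.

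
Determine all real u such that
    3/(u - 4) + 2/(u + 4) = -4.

Multiply both sides by (u - 4)(u + 4):
3(u + 4) + 2(u - 4) = -4(u - 4)(u + 4).
Expand and collect terms: -4u² - 5u + 60 = 0.
By the quadratic formula, u = (5 ± √985) / -8, so u ≈ -4.5481 or u ≈ 3.2981.
Neither value makes a denominator zero (u ≠ 4, u ≠ -4), so both are valid.

u = -4.5481 or u = 3.2981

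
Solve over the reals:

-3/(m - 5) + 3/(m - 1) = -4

Multiply both sides by (m - 5)(m - 1):
-3(m - 1) + 3(m - 5) = -4(m - 5)(m - 1).
Expand and collect terms: -4m^2 + 24m - 8 = 0.
By the quadratic formula, m = (-24 +/- sqrt(448)) / -8, so m ~= 0.3542 or m ~= 5.6458.
Neither value makes a denominator zero (m != 5, m != 1), so both are valid.

m = 0.3542 or m = 5.6458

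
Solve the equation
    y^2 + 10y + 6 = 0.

y = -9.3589 or y = -0.6411

Discriminant: (10)^2 - 4*1*6 = 76.
Quadratic formula: y = (-10 +/- sqrt(76)) / 2.
So y = -5 + sqrt(19) ~= -0.6411 or y = -5 - sqrt(19) ~= -9.3589.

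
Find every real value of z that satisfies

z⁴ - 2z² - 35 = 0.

z = -2.6458 or z = 2.6458

Let u = z². The equation becomes u² - 2u - 35 = 0.
Factor: (u - 7)(u + 5) = 0, so u = 7 or u = -5.
z² = 7 gives z = ±√(7) ≈ ±2.6458.
z² = -5 < 0 has no real solution.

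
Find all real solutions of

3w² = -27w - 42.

Bring every term to one side: 3w² + 27w + 42 = 0.
Factor: 3(w + 2)(w + 7) = 0.
So w = -2 or w = -7.

w = -7 or w = -2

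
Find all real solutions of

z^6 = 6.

z = -1.348 or z = 1.348

Let u = z^3. The equation becomes u^2 - 6 = 0.
By the quadratic formula, u = sqrt(6) or u = -sqrt(6).
z^3 = sqrt(6) gives z = (sqrt(6))^(1/3) ~= 1.348.
z^3 = -sqrt(6) gives z = -(sqrt(6))^(1/3) ~= -1.348.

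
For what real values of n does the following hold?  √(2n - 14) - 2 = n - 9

n = 7 or n = 9

Isolate the radical: √(2n - 14) = n - 7.
Square both sides: 2n - 14 = (n - 7)².
Expand and rearrange: n² - 16n + 63 = 0.
Solving gives n = 9 or n = 7.
Check each candidate in the original equation:
  n = 9: √(4) = 2, while n - 7 = 2 — valid.
  n = 7: √(0) = 0, while n - 7 = 0 — valid.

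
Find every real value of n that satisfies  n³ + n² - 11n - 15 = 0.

n = -3 or n = -1.4495 or n = 3.4495

Possible rational roots are divisors of -15. Testing n = -3 gives 0, so (n + 3) is a factor.
Divide: n³ + n² - 11n - 15 = (n + 3)(n² - 2n - 5).
Apply the quadratic formula to n² - 2n - 5 = 0: n = (2 ± √24)/2, i.e. n ≈ 3.4495 or n ≈ -1.4495.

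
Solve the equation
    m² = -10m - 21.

m = -7 or m = -3

Bring every term to one side: m² + 10m + 21 = 0.
Factor: (m + 3)(m + 7) = 0.
So m = -3 or m = -7.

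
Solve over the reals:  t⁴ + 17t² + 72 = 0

Let u = t². The equation becomes u² + 17u + 72 = 0.
Factor: (u + 9)(u + 8) = 0, so u = -9 or u = -8.
t² = -9 < 0 has no real solution.
t² = -8 < 0 has no real solution.

No real solutions.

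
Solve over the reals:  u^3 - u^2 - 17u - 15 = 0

Possible rational roots are divisors of -15. Testing u = -3 gives 0, so (u + 3) is a factor.
Divide: u^3 - u^2 - 17u - 15 = (u + 3)(u^2 - 4u - 5).
Factor the quadratic: u = 5 or u = -1.

u = -3 or u = -1 or u = 5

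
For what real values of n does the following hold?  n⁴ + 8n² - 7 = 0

n = -0.8921 or n = 0.8921

Let u = n². The equation becomes u² + 8u - 7 = 0.
By the quadratic formula, u = -4 + √(23) or u = -√(23) - 4.
n² = -4 + √(23) gives n = ±√(-4 + √(23)) ≈ ±0.8921.
n² = -√(23) - 4 < 0 has no real solution.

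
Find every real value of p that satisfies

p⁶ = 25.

p = -1.71 or p = 1.71

Let u = p³. The equation becomes u² - 25 = 0.
Factor: (u + 5)(u - 5) = 0, so u = -5 or u = 5.
p³ = -5 gives p = -∛(5) ≈ -1.71.
p³ = 5 gives p = ∛(5) ≈ 1.71.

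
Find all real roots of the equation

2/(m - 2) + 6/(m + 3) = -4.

m = -4.6225 or m = 1.6225

Multiply both sides by (m - 2)(m + 3):
2(m + 3) + 6(m - 2) = -4(m - 2)(m + 3).
Expand and collect terms: -4m² - 12m + 30 = 0.
By the quadratic formula, m = (12 ± √624) / -8, so m ≈ -4.6225 or m ≈ 1.6225.
Neither value makes a denominator zero (m ≠ 2, m ≠ -3), so both are valid.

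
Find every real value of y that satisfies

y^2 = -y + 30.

Bring every term to one side: y^2 + y - 30 = 0.
Factor: (y - 5)(y + 6) = 0.
So y = 5 or y = -6.

y = -6 or y = 5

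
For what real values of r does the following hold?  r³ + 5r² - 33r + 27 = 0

Possible rational roots are divisors of 27. Testing r = 3 gives 0, so (r - 3) is a factor.
Divide: r³ + 5r² - 33r + 27 = (r - 3)(r² + 8r - 9).
Factor the quadratic: r = 1 or r = -9.

r = -9 or r = 1 or r = 3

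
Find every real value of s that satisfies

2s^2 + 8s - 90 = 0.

Factor: 2(s - 5)(s + 9) = 0.
So s = 5 or s = -9.

s = -9 or s = 5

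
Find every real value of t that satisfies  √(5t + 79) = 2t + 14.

t = -3

Square both sides: 5t + 79 = (2t + 14)².
Expand and rearrange: 4t² + 51t + 117 = 0.
Solving gives t = -3 or t = -9.75.
Check each candidate in the original equation:
  t = -3: √(64) = 8, while 2t + 14 = 8 — valid.
  t = -9.75: √(30.25) = 5.5, while 2t + 14 = -5.5 — extraneous.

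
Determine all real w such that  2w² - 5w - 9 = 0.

w = -1.2122 or w = 3.7122

Discriminant: (-5)² − 4·2·(-9) = 97.
Quadratic formula: w = (5 ± √97) / 4.
So w = 5/4 + √(97)/4 ≈ 3.7122 or w = 5/4 - √(97)/4 ≈ -1.2122.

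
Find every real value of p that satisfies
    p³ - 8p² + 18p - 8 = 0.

Possible rational roots are divisors of -8. Testing p = 4 gives 0, so (p - 4) is a factor.
Divide: p³ - 8p² + 18p - 8 = (p - 4)(p² - 4p + 2).
Apply the quadratic formula to p² - 4p + 2 = 0: p = (4 ± √8)/2, i.e. p ≈ 3.4142 or p ≈ 0.5858.

p = 0.5858 or p = 3.4142 or p = 4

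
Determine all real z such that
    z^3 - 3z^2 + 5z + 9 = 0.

z = -1

Possible rational roots are divisors of 9. Testing z = -1 gives 0, so (z + 1) is a factor.
Divide: z^3 - 3z^2 + 5z + 9 = (z + 1)(z^2 - 4z + 9).
The quadratic z^2 - 4z + 9 has discriminant -20 < 0, so no further real roots.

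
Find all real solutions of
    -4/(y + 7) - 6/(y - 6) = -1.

y = -4.4582 or y = 13.4582

Multiply both sides by (y + 7)(y - 6):
-4(y - 6) - 6(y + 7) = -(y + 7)(y - 6).
Expand and collect terms: -y^2 + 9y + 60 = 0.
By the quadratic formula, y = (-9 +/- sqrt(321)) / -2, so y ~= -4.4582 or y ~= 13.4582.
Neither value makes a denominator zero (y != -7, y != 6), so both are valid.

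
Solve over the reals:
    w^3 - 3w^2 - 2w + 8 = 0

Possible rational roots are divisors of 8. Testing w = 2 gives 0, so (w - 2) is a factor.
Divide: w^3 - 3w^2 - 2w + 8 = (w - 2)(w^2 - w - 4).
Apply the quadratic formula to w^2 - w - 4 = 0: w = (1 +/- sqrt(17))/2, i.e. w ~= 2.5616 or w ~= -1.5616.

w = -1.5616 or w = 2 or w = 2.5616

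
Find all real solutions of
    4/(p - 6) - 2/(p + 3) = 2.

Multiply both sides by (p - 6)(p + 3):
4(p + 3) - 2(p - 6) = 2(p - 6)(p + 3).
Expand and collect terms: 2p² - 8p - 60 = 0.
By the quadratic formula, p = (8 ± √544) / 4, so p ≈ 7.831 or p ≈ -3.831.
Neither value makes a denominator zero (p ≠ 6, p ≠ -3), so both are valid.

p = -3.831 or p = 7.831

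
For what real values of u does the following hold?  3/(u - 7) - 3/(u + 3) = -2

Multiply both sides by (u - 7)(u + 3):
3(u + 3) - 3(u - 7) = -2(u - 7)(u + 3).
Expand and collect terms: -2u² + 8u + 12 = 0.
By the quadratic formula, u = (-8 ± √160) / -4, so u ≈ -1.1623 or u ≈ 5.1623.
Neither value makes a denominator zero (u ≠ 7, u ≠ -3), so both are valid.

u = -1.1623 or u = 5.1623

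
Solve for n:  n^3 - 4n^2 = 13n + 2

n = -2 or n = -0.1623 or n = 6.1623

Rearrange: n^3 - 4n^2 - 13n - 2 = 0.
Possible rational roots are divisors of -2. Testing n = -2 gives 0, so (n + 2) is a factor.
Divide: n^3 - 4n^2 - 13n - 2 = (n + 2)(n^2 - 6n - 1).
Apply the quadratic formula to n^2 - 6n - 1 = 0: n = (6 +/- sqrt(40))/2, i.e. n ~= 6.1623 or n ~= -0.1623.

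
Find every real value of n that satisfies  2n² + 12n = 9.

Rearrange to standard form: 2n² + 12n - 9 = 0.
Discriminant: (12)² − 4·2·(-9) = 216.
Quadratic formula: n = (-12 ± √216) / 4.
So n = -3 + 3·√(6)/2 ≈ 0.6742 or n = -3·√(6)/2 - 3 ≈ -6.6742.

n = -6.6742 or n = 0.6742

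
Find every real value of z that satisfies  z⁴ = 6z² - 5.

z = -2.2361 or z = -1 or z = 1 or z = 2.2361

Let u = z². The equation becomes u² - 6u + 5 = 0.
Factor: (u - 5)(u - 1) = 0, so u = 5 or u = 1.
z² = 5 gives z = ±√(5) ≈ ±2.2361.
z² = 1 gives z = ±1.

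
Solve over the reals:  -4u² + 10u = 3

Rearrange to standard form: -4u² + 10u - 3 = 0.
Discriminant: (10)² − 4·(-4)·(-3) = 52.
Quadratic formula: u = (-10 ± √52) / (-8).
So u = 5/4 - √(13)/4 ≈ 0.3486 or u = √(13)/4 + 5/4 ≈ 2.1514.

u = 0.3486 or u = 2.1514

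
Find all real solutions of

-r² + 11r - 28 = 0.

r = 4 or r = 7

Factor: -1(r - 7)(r - 4) = 0.
So r = 7 or r = 4.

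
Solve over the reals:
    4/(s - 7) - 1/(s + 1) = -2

Multiply both sides by (s - 7)(s + 1):
4(s + 1) - (s - 7) = -2(s - 7)(s + 1).
Expand and collect terms: -2s² + 9s + 3 = 0.
By the quadratic formula, s = (-9 ± √105) / -4, so s ≈ -0.3117 or s ≈ 4.8117.
Neither value makes a denominator zero (s ≠ 7, s ≠ -1), so both are valid.

s = -0.3117 or s = 4.8117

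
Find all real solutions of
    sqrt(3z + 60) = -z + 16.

Square both sides: 3z + 60 = (-z + 16)^2.
Expand and rearrange: z^2 - 35z + 196 = 0.
Solving gives z = 28 or z = 7.
Check each candidate in the original equation:
  z = 28: sqrt(144) = 12, while -z + 16 = -12 — extraneous.
  z = 7: sqrt(81) = 9, while -z + 16 = 9 — valid.

z = 7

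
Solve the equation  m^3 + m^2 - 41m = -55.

m = -7.4721 or m = 1.4721 or m = 5

Rearrange: m^3 + m^2 - 41m + 55 = 0.
Possible rational roots are divisors of 55. Testing m = 5 gives 0, so (m - 5) is a factor.
Divide: m^3 + m^2 - 41m + 55 = (m - 5)(m^2 + 6m - 11).
Apply the quadratic formula to m^2 + 6m - 11 = 0: m = (-6 +/- sqrt(80))/2, i.e. m ~= 1.4721 or m ~= -7.4721.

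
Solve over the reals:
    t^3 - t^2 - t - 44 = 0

t = 4

Possible rational roots are divisors of -44. Testing t = 4 gives 0, so (t - 4) is a factor.
Divide: t^3 - t^2 - t - 44 = (t - 4)(t^2 + 3t + 11).
The quadratic t^2 + 3t + 11 has discriminant -35 < 0, so no further real roots.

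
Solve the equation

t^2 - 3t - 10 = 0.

t = -2 or t = 5

Factor: (t - 5)(t + 2) = 0.
So t = 5 or t = -2.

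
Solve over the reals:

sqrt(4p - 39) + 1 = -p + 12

p = 10

Isolate the radical: sqrt(4p - 39) = -p + 11.
Square both sides: 4p - 39 = (-p + 11)^2.
Expand and rearrange: p^2 - 26p + 160 = 0.
Solving gives p = 16 or p = 10.
Check each candidate in the original equation:
  p = 16: sqrt(25) = 5, while -p + 11 = -5 — extraneous.
  p = 10: sqrt(1) = 1, while -p + 11 = 1 — valid.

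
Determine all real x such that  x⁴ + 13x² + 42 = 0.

Let u = x². The equation becomes u² + 13u + 42 = 0.
Factor: (u + 6)(u + 7) = 0, so u = -6 or u = -7.
x² = -6 < 0 has no real solution.
x² = -7 < 0 has no real solution.

No real solutions.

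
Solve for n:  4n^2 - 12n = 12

n = -0.7913 or n = 3.7913

Rearrange to standard form: 4n^2 - 12n - 12 = 0.
Discriminant: (-12)^2 - 4*4*(-12) = 336.
Quadratic formula: n = (12 +/- sqrt(336)) / 8.
So n = 3/2 + sqrt(21)/2 ~= 3.7913 or n = 3/2 - sqrt(21)/2 ~= -0.7913.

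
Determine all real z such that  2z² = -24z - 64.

z = -8 or z = -4

Bring every term to one side: 2z² + 24z + 64 = 0.
Factor: 2(z + 4)(z + 8) = 0.
So z = -4 or z = -8.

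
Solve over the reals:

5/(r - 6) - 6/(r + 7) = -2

Multiply both sides by (r - 6)(r + 7):
5(r + 7) - 6(r - 6) = -2(r - 6)(r + 7).
Expand and collect terms: -2r² - r + 13 = 0.
By the quadratic formula, r = (1 ± √105) / -4, so r ≈ -2.8117 or r ≈ 2.3117.
Neither value makes a denominator zero (r ≠ 6, r ≠ -7), so both are valid.

r = -2.8117 or r = 2.3117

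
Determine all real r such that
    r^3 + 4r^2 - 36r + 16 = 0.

Possible rational roots are divisors of 16. Testing r = 4 gives 0, so (r - 4) is a factor.
Divide: r^3 + 4r^2 - 36r + 16 = (r - 4)(r^2 + 8r - 4).
Apply the quadratic formula to r^2 + 8r - 4 = 0: r = (-8 +/- sqrt(80))/2, i.e. r ~= 0.4721 or r ~= -8.4721.

r = -8.4721 or r = 0.4721 or r = 4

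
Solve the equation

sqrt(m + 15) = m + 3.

Square both sides: m + 15 = (m + 3)^2.
Expand and rearrange: m^2 + 5m - 6 = 0.
Solving gives m = 1 or m = -6.
Check each candidate in the original equation:
  m = 1: sqrt(16) = 4, while m + 3 = 4 — valid.
  m = -6: sqrt(9) = 3, while m + 3 = -3 — extraneous.

m = 1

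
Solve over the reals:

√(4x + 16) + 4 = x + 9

x = -3

Isolate the radical: √(4x + 16) = x + 5.
Square both sides: 4x + 16 = (x + 5)².
Expand and rearrange: x² + 6x + 9 = 0.
This gives the repeated root x = -3.
Check in the original equation:
  x = -3: √(4) = 2, while x + 5 = 2 — valid.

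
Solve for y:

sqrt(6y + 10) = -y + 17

Square both sides: 6y + 10 = (-y + 17)^2.
Expand and rearrange: y^2 - 40y + 279 = 0.
Solving gives y = 31 or y = 9.
Check each candidate in the original equation:
  y = 31: sqrt(196) = 14, while -y + 17 = -14 — extraneous.
  y = 9: sqrt(64) = 8, while -y + 17 = 8 — valid.

y = 9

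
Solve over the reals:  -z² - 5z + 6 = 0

z = -6 or z = 1

Factor: -1(z + 6)(z - 1) = 0.
So z = -6 or z = 1.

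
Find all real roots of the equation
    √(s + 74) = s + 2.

s = 7

Square both sides: s + 74 = (s + 2)².
Expand and rearrange: s² + 3s - 70 = 0.
Solving gives s = 7 or s = -10.
Check each candidate in the original equation:
  s = 7: √(81) = 9, while s + 2 = 9 — valid.
  s = -10: √(64) = 8, while s + 2 = -8 — extraneous.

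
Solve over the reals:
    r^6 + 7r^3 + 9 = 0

r = -1.7438 or r = -1.1928

Let u = r^3. The equation becomes u^2 + 7u + 9 = 0.
By the quadratic formula, u = -7/2 + sqrt(13)/2 or u = -7/2 - sqrt(13)/2.
r^3 = -7/2 + sqrt(13)/2 gives r = -(7/2 - sqrt(13)/2)^(1/3) ~= -1.1928.
r^3 = -7/2 - sqrt(13)/2 gives r = -(sqrt(13)/2 + 7/2)^(1/3) ~= -1.7438.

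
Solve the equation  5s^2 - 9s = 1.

Rearrange to standard form: 5s^2 - 9s - 1 = 0.
Discriminant: (-9)^2 - 4*5*(-1) = 101.
Quadratic formula: s = (9 +/- sqrt(101)) / 10.
So s = 9/10 + sqrt(101)/10 ~= 1.905 or s = 9/10 - sqrt(101)/10 ~= -0.105.

s = -0.105 or s = 1.905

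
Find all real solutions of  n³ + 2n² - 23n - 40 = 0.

Possible rational roots are divisors of -40. Testing n = -5 gives 0, so (n + 5) is a factor.
Divide: n³ + 2n² - 23n - 40 = (n + 5)(n² - 3n - 8).
Apply the quadratic formula to n² - 3n - 8 = 0: n = (3 ± √41)/2, i.e. n ≈ 4.7016 or n ≈ -1.7016.

n = -5 or n = -1.7016 or n = 4.7016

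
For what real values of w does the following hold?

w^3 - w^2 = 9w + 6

Rearrange: w^3 - w^2 - 9w - 6 = 0.
Possible rational roots are divisors of -6. Testing w = -2 gives 0, so (w + 2) is a factor.
Divide: w^3 - w^2 - 9w - 6 = (w + 2)(w^2 - 3w - 3).
Apply the quadratic formula to w^2 - 3w - 3 = 0: w = (3 +/- sqrt(21))/2, i.e. w ~= 3.7913 or w ~= -0.7913.

w = -2 or w = -0.7913 or w = 3.7913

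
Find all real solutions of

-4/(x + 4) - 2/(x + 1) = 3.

Multiply both sides by (x + 4)(x + 1):
-4(x + 1) - 2(x + 4) = 3(x + 4)(x + 1).
Expand and collect terms: 3x² + 21x + 24 = 0.
By the quadratic formula, x = (-21 ± √153) / 6, so x ≈ -1.4384 or x ≈ -5.5616.
Neither value makes a denominator zero (x ≠ -4, x ≠ -1), so both are valid.

x = -5.5616 or x = -1.4384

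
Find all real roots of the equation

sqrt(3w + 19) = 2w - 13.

Square both sides: 3w + 19 = (2w - 13)^2.
Expand and rearrange: 4w^2 - 55w + 150 = 0.
Solving gives w = 10 or w = 3.75.
Check each candidate in the original equation:
  w = 10: sqrt(49) = 7, while 2w - 13 = 7 — valid.
  w = 3.75: sqrt(30.25) = 5.5, while 2w - 13 = -5.5 — extraneous.

w = 10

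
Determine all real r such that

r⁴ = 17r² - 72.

r = -3 or r = -2.8284 or r = 2.8284 or r = 3

Let u = r². The equation becomes u² - 17u + 72 = 0.
Factor: (u - 9)(u - 8) = 0, so u = 9 or u = 8.
r² = 9 gives r = ±3.
r² = 8 gives r = ±2·√(2) ≈ ±2.8284.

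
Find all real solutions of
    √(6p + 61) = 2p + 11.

p = -2

Square both sides: 6p + 61 = (2p + 11)².
Expand and rearrange: 4p² + 38p + 60 = 0.
Solving gives p = -2 or p = -7.5.
Check each candidate in the original equation:
  p = -2: √(49) = 7, while 2p + 11 = 7 — valid.
  p = -7.5: √(16) = 4, while 2p + 11 = -4 — extraneous.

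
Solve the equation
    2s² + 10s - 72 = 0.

Factor: 2(s - 4)(s + 9) = 0.
So s = 4 or s = -9.

s = -9 or s = 4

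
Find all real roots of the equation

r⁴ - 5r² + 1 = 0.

Let u = r². The equation becomes u² - 5u + 1 = 0.
By the quadratic formula, u = √(21)/2 + 5/2 or u = 5/2 - √(21)/2.
r² = √(21)/2 + 5/2 gives r = ±√(√(21)/2 + 5/2) ≈ ±2.1889.
r² = 5/2 - √(21)/2 gives r = ±√(5/2 - √(21)/2) ≈ ±0.4569.

r = -2.1889 or r = -0.4569 or r = 0.4569 or r = 2.1889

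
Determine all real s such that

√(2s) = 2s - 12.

Square both sides: 2s = (2s - 12)².
Expand and rearrange: 4s² - 50s + 144 = 0.
Solving gives s = 8 or s = 4.5.
Check each candidate in the original equation:
  s = 8: √(16) = 4, while 2s - 12 = 4 — valid.
  s = 4.5: √(9) = 3, while 2s - 12 = -3 — extraneous.

s = 8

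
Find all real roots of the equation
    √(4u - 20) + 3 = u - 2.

u = 5 or u = 9

Isolate the radical: √(4u - 20) = u - 5.
Square both sides: 4u - 20 = (u - 5)².
Expand and rearrange: u² - 14u + 45 = 0.
Solving gives u = 9 or u = 5.
Check each candidate in the original equation:
  u = 9: √(16) = 4, while u - 5 = 4 — valid.
  u = 5: √(0) = 0, while u - 5 = 0 — valid.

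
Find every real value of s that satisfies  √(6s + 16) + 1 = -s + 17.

Isolate the radical: √(6s + 16) = -s + 16.
Square both sides: 6s + 16 = (-s + 16)².
Expand and rearrange: s² - 38s + 240 = 0.
Solving gives s = 30 or s = 8.
Check each candidate in the original equation:
  s = 30: √(196) = 14, while -s + 16 = -14 — extraneous.
  s = 8: √(64) = 8, while -s + 16 = 8 — valid.

s = 8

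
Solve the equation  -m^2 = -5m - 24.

Bring every term to one side: -m^2 + 5m + 24 = 0.
Factor: -1(m + 3)(m - 8) = 0.
So m = -3 or m = 8.

m = -3 or m = 8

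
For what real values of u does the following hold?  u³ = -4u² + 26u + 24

u = -7.1623 or u = -0.8377 or u = 4

Rearrange: u³ + 4u² - 26u - 24 = 0.
Possible rational roots are divisors of -24. Testing u = 4 gives 0, so (u - 4) is a factor.
Divide: u³ + 4u² - 26u - 24 = (u - 4)(u² + 8u + 6).
Apply the quadratic formula to u² + 8u + 6 = 0: u = (-8 ± √40)/2, i.e. u ≈ -0.8377 or u ≈ -7.1623.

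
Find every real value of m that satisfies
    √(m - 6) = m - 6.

m = 6 or m = 7

Square both sides: m - 6 = (m - 6)².
Expand and rearrange: m² - 13m + 42 = 0.
Solving gives m = 7 or m = 6.
Check each candidate in the original equation:
  m = 7: √(1) = 1, while m - 6 = 1 — valid.
  m = 6: √(0) = 0, while m - 6 = 0 — valid.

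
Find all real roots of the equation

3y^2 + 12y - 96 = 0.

y = -8 or y = 4

Factor: 3(y - 4)(y + 8) = 0.
So y = 4 or y = -8.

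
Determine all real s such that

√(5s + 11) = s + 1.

Square both sides: 5s + 11 = (s + 1)².
Expand and rearrange: s² - 3s - 10 = 0.
Solving gives s = 5 or s = -2.
Check each candidate in the original equation:
  s = 5: √(36) = 6, while s + 1 = 6 — valid.
  s = -2: √(1) = 1, while s + 1 = -1 — extraneous.

s = 5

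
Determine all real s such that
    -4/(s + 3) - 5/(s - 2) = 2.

s = -5.9221 or s = 0.4221

Multiply both sides by (s + 3)(s - 2):
-4(s - 2) - 5(s + 3) = 2(s + 3)(s - 2).
Expand and collect terms: 2s² + 11s - 5 = 0.
By the quadratic formula, s = (-11 ± √161) / 4, so s ≈ 0.4221 or s ≈ -5.9221.
Neither value makes a denominator zero (s ≠ -3, s ≠ 2), so both are valid.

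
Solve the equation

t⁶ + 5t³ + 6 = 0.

t = -1.4422 or t = -1.2599

Let u = t³. The equation becomes u² + 5u + 6 = 0.
Factor: (u + 2)(u + 3) = 0, so u = -2 or u = -3.
t³ = -2 gives t = -∛(2) ≈ -1.2599.
t³ = -3 gives t = -∛(3) ≈ -1.4422.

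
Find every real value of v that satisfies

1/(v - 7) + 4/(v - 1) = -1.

v = -3.4244 or v = 6.4244

Multiply both sides by (v - 7)(v - 1):
(v - 1) + 4(v - 7) = -(v - 7)(v - 1).
Expand and collect terms: -v^2 + 3v + 22 = 0.
By the quadratic formula, v = (-3 +/- sqrt(97)) / -2, so v ~= -3.4244 or v ~= 6.4244.
Neither value makes a denominator zero (v != 7, v != 1), so both are valid.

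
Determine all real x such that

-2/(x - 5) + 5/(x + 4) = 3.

Multiply both sides by (x - 5)(x + 4):
-2(x + 4) + 5(x - 5) = 3(x - 5)(x + 4).
Expand and collect terms: 3x² - 6x - 27 = 0.
By the quadratic formula, x = (6 ± √360) / 6, so x ≈ 4.1623 or x ≈ -2.1623.
Neither value makes a denominator zero (x ≠ 5, x ≠ -4), so both are valid.

x = -2.1623 or x = 4.1623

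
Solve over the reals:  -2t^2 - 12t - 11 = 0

Discriminant: (-12)^2 - 4*(-2)*(-11) = 56.
Quadratic formula: t = (12 +/- sqrt(56)) / (-4).
So t = -3 - sqrt(14)/2 ~= -4.8708 or t = -3 + sqrt(14)/2 ~= -1.1292.

t = -4.8708 or t = -1.1292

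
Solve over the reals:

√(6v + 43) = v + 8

v = -7 or v = -3

Square both sides: 6v + 43 = (v + 8)².
Expand and rearrange: v² + 10v + 21 = 0.
Solving gives v = -3 or v = -7.
Check each candidate in the original equation:
  v = -3: √(25) = 5, while v + 8 = 5 — valid.
  v = -7: √(1) = 1, while v + 8 = 1 — valid.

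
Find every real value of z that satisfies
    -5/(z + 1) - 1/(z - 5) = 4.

Multiply both sides by (z + 1)(z - 5):
-5(z - 5) - (z + 1) = 4(z + 1)(z - 5).
Expand and collect terms: 4z^2 - 10z - 44 = 0.
By the quadratic formula, z = (10 +/- sqrt(804)) / 8, so z ~= 4.7944 or z ~= -2.2944.
Neither value makes a denominator zero (z != -1, z != 5), so both are valid.

z = -2.2944 or z = 4.7944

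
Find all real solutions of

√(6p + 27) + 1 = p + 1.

p = 9

Isolate the radical: √(6p + 27) = p.
Square both sides: 6p + 27 = (p)².
Expand and rearrange: p² - 6p - 27 = 0.
Solving gives p = 9 or p = -3.
Check each candidate in the original equation:
  p = 9: √(81) = 9, while p = 9 — valid.
  p = -3: √(9) = 3, while p = -3 — extraneous.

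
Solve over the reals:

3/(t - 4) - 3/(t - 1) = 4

Multiply both sides by (t - 4)(t - 1):
3(t - 1) - 3(t - 4) = 4(t - 4)(t - 1).
Expand and collect terms: 4t² - 20t + 7 = 0.
By the quadratic formula, t = (20 ± √288) / 8, so t ≈ 4.6213 or t ≈ 0.3787.
Neither value makes a denominator zero (t ≠ 4, t ≠ 1), so both are valid.

t = 0.3787 or t = 4.6213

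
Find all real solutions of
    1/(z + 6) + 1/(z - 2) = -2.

z = -6.5311 or z = 1.5311

Multiply both sides by (z + 6)(z - 2):
(z - 2) + (z + 6) = -2(z + 6)(z - 2).
Expand and collect terms: -2z^2 - 10z + 20 = 0.
By the quadratic formula, z = (10 +/- sqrt(260)) / -4, so z ~= -6.5311 or z ~= 1.5311.
Neither value makes a denominator zero (z != -6, z != 2), so both are valid.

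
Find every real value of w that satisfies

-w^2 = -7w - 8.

w = -1 or w = 8

Bring every term to one side: -w^2 + 7w + 8 = 0.
Factor: -1(w - 8)(w + 1) = 0.
So w = 8 or w = -1.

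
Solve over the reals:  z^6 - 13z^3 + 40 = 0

Let u = z^3. The equation becomes u^2 - 13u + 40 = 0.
Factor: (u - 5)(u - 8) = 0, so u = 5 or u = 8.
z^3 = 5 gives z = (5)^(1/3) ~= 1.71.
z^3 = 8 gives z = 2.

z = 1.71 or z = 2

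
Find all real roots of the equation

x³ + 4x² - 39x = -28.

Rearrange: x³ + 4x² - 39x + 28 = 0.
Possible rational roots are divisors of 28. Testing x = 4 gives 0, so (x - 4) is a factor.
Divide: x³ + 4x² - 39x + 28 = (x - 4)(x² + 8x - 7).
Apply the quadratic formula to x² + 8x - 7 = 0: x = (-8 ± √92)/2, i.e. x ≈ 0.7958 or x ≈ -8.7958.

x = -8.7958 or x = 0.7958 or x = 4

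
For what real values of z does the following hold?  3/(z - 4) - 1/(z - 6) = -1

z = 1.5505 or z = 6.4495

Multiply both sides by (z - 4)(z - 6):
3(z - 6) - (z - 4) = -(z - 4)(z - 6).
Expand and collect terms: -z^2 + 8z - 10 = 0.
By the quadratic formula, z = (-8 +/- sqrt(24)) / -2, so z ~= 1.5505 or z ~= 6.4495.
Neither value makes a denominator zero (z != 4, z != 6), so both are valid.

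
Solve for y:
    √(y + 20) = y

y = 5

Square both sides: y + 20 = (y)².
Expand and rearrange: y² - y - 20 = 0.
Solving gives y = 5 or y = -4.
Check each candidate in the original equation:
  y = 5: √(25) = 5, while y = 5 — valid.
  y = -4: √(16) = 4, while y = -4 — extraneous.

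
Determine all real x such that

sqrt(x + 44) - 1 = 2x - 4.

x = 5

Isolate the radical: sqrt(x + 44) = 2x - 3.
Square both sides: x + 44 = (2x - 3)^2.
Expand and rearrange: 4x^2 - 13x - 35 = 0.
Solving gives x = 5 or x = -1.75.
Check each candidate in the original equation:
  x = 5: sqrt(49) = 7, while 2x - 3 = 7 — valid.
  x = -1.75: sqrt(42.25) = 6.5, while 2x - 3 = -6.5 — extraneous.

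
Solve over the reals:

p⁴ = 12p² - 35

Let u = p². The equation becomes u² - 12u + 35 = 0.
Factor: (u - 5)(u - 7) = 0, so u = 5 or u = 7.
p² = 5 gives p = ±√(5) ≈ ±2.2361.
p² = 7 gives p = ±√(7) ≈ ±2.6458.

p = -2.6458 or p = -2.2361 or p = 2.2361 or p = 2.6458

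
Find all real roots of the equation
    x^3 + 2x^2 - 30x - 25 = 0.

Possible rational roots are divisors of -25. Testing x = 5 gives 0, so (x - 5) is a factor.
Divide: x^3 + 2x^2 - 30x - 25 = (x - 5)(x^2 + 7x + 5).
Apply the quadratic formula to x^2 + 7x + 5 = 0: x = (-7 +/- sqrt(29))/2, i.e. x ~= -0.8074 or x ~= -6.1926.

x = -6.1926 or x = -0.8074 or x = 5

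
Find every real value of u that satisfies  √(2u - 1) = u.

Square both sides: 2u - 1 = (u)².
Expand and rearrange: u² - 2u + 1 = 0.
This gives the repeated root u = 1.
Check in the original equation:
  u = 1: √(1) = 1, while u = 1 — valid.

u = 1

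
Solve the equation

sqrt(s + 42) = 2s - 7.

Square both sides: s + 42 = (2s - 7)^2.
Expand and rearrange: 4s^2 - 29s + 7 = 0.
Solving gives s = 7 or s = 0.25.
Check each candidate in the original equation:
  s = 7: sqrt(49) = 7, while 2s - 7 = 7 — valid.
  s = 0.25: sqrt(42.25) = 6.5, while 2s - 7 = -6.5 — extraneous.

s = 7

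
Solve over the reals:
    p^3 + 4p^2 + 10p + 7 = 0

p = -1

Possible rational roots are divisors of 7. Testing p = -1 gives 0, so (p + 1) is a factor.
Divide: p^3 + 4p^2 + 10p + 7 = (p + 1)(p^2 + 3p + 7).
The quadratic p^2 + 3p + 7 has discriminant -19 < 0, so no further real roots.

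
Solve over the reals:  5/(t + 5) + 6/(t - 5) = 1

Multiply both sides by (t + 5)(t - 5):
5(t - 5) + 6(t + 5) = (t + 5)(t - 5).
Expand and collect terms: t² - 11t - 30 = 0.
By the quadratic formula, t = (11 ± √241) / 2, so t ≈ 13.2621 or t ≈ -2.2621.
Neither value makes a denominator zero (t ≠ -5, t ≠ 5), so both are valid.

t = -2.2621 or t = 13.2621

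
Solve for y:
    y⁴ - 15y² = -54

y = -3 or y = -2.4495 or y = 2.4495 or y = 3

Let u = y². The equation becomes u² - 15u + 54 = 0.
Factor: (u - 9)(u - 6) = 0, so u = 9 or u = 6.
y² = 9 gives y = ±3.
y² = 6 gives y = ±√(6) ≈ ±2.4495.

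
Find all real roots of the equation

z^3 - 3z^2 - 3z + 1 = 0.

Possible rational roots are divisors of 1. Testing z = -1 gives 0, so (z + 1) is a factor.
Divide: z^3 - 3z^2 - 3z + 1 = (z + 1)(z^2 - 4z + 1).
Apply the quadratic formula to z^2 - 4z + 1 = 0: z = (4 +/- sqrt(12))/2, i.e. z ~= 3.7321 or z ~= 0.2679.

z = -1 or z = 0.2679 or z = 3.7321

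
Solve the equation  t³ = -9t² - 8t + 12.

Rearrange: t³ + 9t² + 8t - 12 = 0.
Possible rational roots are divisors of -12. Testing t = -2 gives 0, so (t + 2) is a factor.
Divide: t³ + 9t² + 8t - 12 = (t + 2)(t² + 7t - 6).
Apply the quadratic formula to t² + 7t - 6 = 0: t = (-7 ± √73)/2, i.e. t ≈ 0.772 or t ≈ -7.772.

t = -7.772 or t = -2 or t = 0.772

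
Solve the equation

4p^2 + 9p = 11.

Rearrange to standard form: 4p^2 + 9p - 11 = 0.
Discriminant: (9)^2 - 4*4*(-11) = 257.
Quadratic formula: p = (-9 +/- sqrt(257)) / 8.
So p = -9/8 + sqrt(257)/8 ~= 0.8789 or p = -sqrt(257)/8 - 9/8 ~= -3.1289.

p = -3.1289 or p = 0.8789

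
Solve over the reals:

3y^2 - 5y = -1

Rearrange to standard form: 3y^2 - 5y + 1 = 0.
Discriminant: (-5)^2 - 4*3*1 = 13.
Quadratic formula: y = (5 +/- sqrt(13)) / 6.
So y = sqrt(13)/6 + 5/6 ~= 1.4343 or y = 5/6 - sqrt(13)/6 ~= 0.2324.

y = 0.2324 or y = 1.4343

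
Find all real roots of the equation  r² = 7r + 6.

r = -0.772 or r = 7.772

Rearrange to standard form: r² - 7r - 6 = 0.
Discriminant: (-7)² − 4·1·(-6) = 73.
Quadratic formula: r = (7 ± √73) / 2.
So r = 7/2 + √(73)/2 ≈ 7.772 or r = 7/2 - √(73)/2 ≈ -0.772.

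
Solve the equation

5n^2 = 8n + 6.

Rearrange to standard form: 5n^2 - 8n - 6 = 0.
Discriminant: (-8)^2 - 4*5*(-6) = 184.
Quadratic formula: n = (8 +/- sqrt(184)) / 10.
So n = 4/5 + sqrt(46)/5 ~= 2.1565 or n = 4/5 - sqrt(46)/5 ~= -0.5565.

n = -0.5565 or n = 2.1565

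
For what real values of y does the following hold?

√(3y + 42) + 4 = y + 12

y = -2

Isolate the radical: √(3y + 42) = y + 8.
Square both sides: 3y + 42 = (y + 8)².
Expand and rearrange: y² + 13y + 22 = 0.
Solving gives y = -2 or y = -11.
Check each candidate in the original equation:
  y = -2: √(36) = 6, while y + 8 = 6 — valid.
  y = -11: √(9) = 3, while y + 8 = -3 — extraneous.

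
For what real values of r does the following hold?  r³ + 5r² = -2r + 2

Rearrange: r³ + 5r² + 2r - 2 = 0.
Possible rational roots are divisors of -2. Testing r = -1 gives 0, so (r + 1) is a factor.
Divide: r³ + 5r² + 2r - 2 = (r + 1)(r² + 4r - 2).
Apply the quadratic formula to r² + 4r - 2 = 0: r = (-4 ± √24)/2, i.e. r ≈ 0.4495 or r ≈ -4.4495.

r = -4.4495 or r = -1 or r = 0.4495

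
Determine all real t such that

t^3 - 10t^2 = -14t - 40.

Rearrange: t^3 - 10t^2 + 14t + 40 = 0.
Possible rational roots are divisors of 40. Testing t = 4 gives 0, so (t - 4) is a factor.
Divide: t^3 - 10t^2 + 14t + 40 = (t - 4)(t^2 - 6t - 10).
Apply the quadratic formula to t^2 - 6t - 10 = 0: t = (6 +/- sqrt(76))/2, i.e. t ~= 7.3589 or t ~= -1.3589.

t = -1.3589 or t = 4 or t = 7.3589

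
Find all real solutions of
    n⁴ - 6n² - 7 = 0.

Let u = n². The equation becomes u² - 6u - 7 = 0.
Factor: (u - 7)(u + 1) = 0, so u = 7 or u = -1.
n² = 7 gives n = ±√(7) ≈ ±2.6458.
n² = -1 < 0 has no real solution.

n = -2.6458 or n = 2.6458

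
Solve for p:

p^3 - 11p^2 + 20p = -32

Rearrange: p^3 - 11p^2 + 20p + 32 = 0.
Possible rational roots are divisors of 32. Testing p = 4 gives 0, so (p - 4) is a factor.
Divide: p^3 - 11p^2 + 20p + 32 = (p - 4)(p^2 - 7p - 8).
Factor the quadratic: p = 8 or p = -1.

p = -1 or p = 4 or p = 8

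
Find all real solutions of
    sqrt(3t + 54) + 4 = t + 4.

t = 9

Isolate the radical: sqrt(3t + 54) = t.
Square both sides: 3t + 54 = (t)^2.
Expand and rearrange: t^2 - 3t - 54 = 0.
Solving gives t = 9 or t = -6.
Check each candidate in the original equation:
  t = 9: sqrt(81) = 9, while t = 9 — valid.
  t = -6: sqrt(36) = 6, while t = -6 — extraneous.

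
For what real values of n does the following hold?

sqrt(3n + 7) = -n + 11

Square both sides: 3n + 7 = (-n + 11)^2.
Expand and rearrange: n^2 - 25n + 114 = 0.
Solving gives n = 19 or n = 6.
Check each candidate in the original equation:
  n = 19: sqrt(64) = 8, while -n + 11 = -8 — extraneous.
  n = 6: sqrt(25) = 5, while -n + 11 = 5 — valid.

n = 6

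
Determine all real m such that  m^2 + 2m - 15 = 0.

m = -5 or m = 3

Factor: (m - 3)(m + 5) = 0.
So m = 3 or m = -5.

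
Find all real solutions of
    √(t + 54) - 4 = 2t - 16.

Isolate the radical: √(t + 54) = 2t - 12.
Square both sides: t + 54 = (2t - 12)².
Expand and rearrange: 4t² - 49t + 90 = 0.
Solving gives t = 10 or t = 2.25.
Check each candidate in the original equation:
  t = 10: √(64) = 8, while 2t - 12 = 8 — valid.
  t = 2.25: √(56.25) = 7.5, while 2t - 12 = -7.5 — extraneous.

t = 10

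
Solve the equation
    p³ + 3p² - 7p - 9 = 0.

p = -4.1623 or p = -1 or p = 2.1623

Possible rational roots are divisors of -9. Testing p = -1 gives 0, so (p + 1) is a factor.
Divide: p³ + 3p² - 7p - 9 = (p + 1)(p² + 2p - 9).
Apply the quadratic formula to p² + 2p - 9 = 0: p = (-2 ± √40)/2, i.e. p ≈ 2.1623 or p ≈ -4.1623.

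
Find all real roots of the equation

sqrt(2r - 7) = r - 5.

Square both sides: 2r - 7 = (r - 5)^2.
Expand and rearrange: r^2 - 12r + 32 = 0.
Solving gives r = 8 or r = 4.
Check each candidate in the original equation:
  r = 8: sqrt(9) = 3, while r - 5 = 3 — valid.
  r = 4: sqrt(1) = 1, while r - 5 = -1 — extraneous.

r = 8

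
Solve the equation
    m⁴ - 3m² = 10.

Let u = m². The equation becomes u² - 3u - 10 = 0.
Factor: (u + 2)(u - 5) = 0, so u = -2 or u = 5.
m² = -2 < 0 has no real solution.
m² = 5 gives m = ±√(5) ≈ ±2.2361.

m = -2.2361 or m = 2.2361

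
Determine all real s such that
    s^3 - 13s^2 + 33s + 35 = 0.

s = -0.7958 or s = 5 or s = 8.7958

Possible rational roots are divisors of 35. Testing s = 5 gives 0, so (s - 5) is a factor.
Divide: s^3 - 13s^2 + 33s + 35 = (s - 5)(s^2 - 8s - 7).
Apply the quadratic formula to s^2 - 8s - 7 = 0: s = (8 +/- sqrt(92))/2, i.e. s ~= 8.7958 or s ~= -0.7958.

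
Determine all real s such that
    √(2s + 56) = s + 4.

s = 4

Square both sides: 2s + 56 = (s + 4)².
Expand and rearrange: s² + 6s - 40 = 0.
Solving gives s = 4 or s = -10.
Check each candidate in the original equation:
  s = 4: √(64) = 8, while s + 4 = 8 — valid.
  s = -10: √(36) = 6, while s + 4 = -6 — extraneous.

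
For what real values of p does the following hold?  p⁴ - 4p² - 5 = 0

Let u = p². The equation becomes u² - 4u - 5 = 0.
Factor: (u + 1)(u - 5) = 0, so u = -1 or u = 5.
p² = -1 < 0 has no real solution.
p² = 5 gives p = ±√(5) ≈ ±2.2361.

p = -2.2361 or p = 2.2361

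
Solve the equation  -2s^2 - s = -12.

s = -2.7122 or s = 2.2122

Rearrange to standard form: -2s^2 - s + 12 = 0.
Discriminant: (-1)^2 - 4*(-2)*12 = 97.
Quadratic formula: s = (1 +/- sqrt(97)) / (-4).
So s = -sqrt(97)/4 - 1/4 ~= -2.7122 or s = -1/4 + sqrt(97)/4 ~= 2.2122.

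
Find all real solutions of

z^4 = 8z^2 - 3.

z = -2.7578 or z = -0.6281 or z = 0.6281 or z = 2.7578

Let u = z^2. The equation becomes u^2 - 8u + 3 = 0.
By the quadratic formula, u = sqrt(13) + 4 or u = 4 - sqrt(13).
z^2 = sqrt(13) + 4 gives z = +/-sqrt(sqrt(13) + 4) ~= +/-2.7578.
z^2 = 4 - sqrt(13) gives z = +/-sqrt(4 - sqrt(13)) ~= +/-0.6281.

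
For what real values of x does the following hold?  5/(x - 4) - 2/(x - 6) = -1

x = 0.2984 or x = 6.7016

Multiply both sides by (x - 4)(x - 6):
5(x - 6) - 2(x - 4) = -(x - 4)(x - 6).
Expand and collect terms: -x^2 + 7x - 2 = 0.
By the quadratic formula, x = (-7 +/- sqrt(41)) / -2, so x ~= 0.2984 or x ~= 6.7016.
Neither value makes a denominator zero (x != 4, x != 6), so both are valid.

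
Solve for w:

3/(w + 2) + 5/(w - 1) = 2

Multiply both sides by (w + 2)(w - 1):
3(w - 1) + 5(w + 2) = 2(w + 2)(w - 1).
Expand and collect terms: 2w^2 - 6w - 11 = 0.
By the quadratic formula, w = (6 +/- sqrt(124)) / 4, so w ~= 4.2839 or w ~= -1.2839.
Neither value makes a denominator zero (w != -2, w != 1), so both are valid.

w = -1.2839 or w = 4.2839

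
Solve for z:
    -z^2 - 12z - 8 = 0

z = -11.2915 or z = -0.7085

Discriminant: (-12)^2 - 4*(-1)*(-8) = 112.
Quadratic formula: z = (12 +/- sqrt(112)) / (-2).
So z = -6 - 2*sqrt(7) ~= -11.2915 or z = -6 + 2*sqrt(7) ~= -0.7085.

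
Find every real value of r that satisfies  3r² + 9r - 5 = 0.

r = -3.4791 or r = 0.4791

Discriminant: (9)² − 4·3·(-5) = 141.
Quadratic formula: r = (-9 ± √141) / 6.
So r = -3/2 + √(141)/6 ≈ 0.4791 or r = -√(141)/6 - 3/2 ≈ -3.4791.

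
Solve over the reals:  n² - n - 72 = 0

n = -8 or n = 9

Factor: (n + 8)(n - 9) = 0.
So n = -8 or n = 9.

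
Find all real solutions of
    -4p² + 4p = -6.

Rearrange to standard form: -4p² + 4p + 6 = 0.
Discriminant: (4)² − 4·(-4)·6 = 112.
Quadratic formula: p = (-4 ± √112) / (-8).
So p = 1/2 - √(7)/2 ≈ -0.8229 or p = 1/2 + √(7)/2 ≈ 1.8229.

p = -0.8229 or p = 1.8229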